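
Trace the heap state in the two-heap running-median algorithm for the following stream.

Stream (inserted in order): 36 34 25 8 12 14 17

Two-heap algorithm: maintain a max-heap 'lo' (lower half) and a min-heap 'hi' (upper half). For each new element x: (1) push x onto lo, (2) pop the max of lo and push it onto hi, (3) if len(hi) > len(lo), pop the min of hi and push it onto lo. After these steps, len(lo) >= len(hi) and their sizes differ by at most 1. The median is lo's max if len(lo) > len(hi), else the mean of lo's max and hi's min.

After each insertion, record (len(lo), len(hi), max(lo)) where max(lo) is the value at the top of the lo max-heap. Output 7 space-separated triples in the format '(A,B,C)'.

Answer: (1,0,36) (1,1,34) (2,1,34) (2,2,25) (3,2,25) (3,3,14) (4,3,17)

Derivation:
Step 1: insert 36 -> lo=[36] hi=[] -> (len(lo)=1, len(hi)=0, max(lo)=36)
Step 2: insert 34 -> lo=[34] hi=[36] -> (len(lo)=1, len(hi)=1, max(lo)=34)
Step 3: insert 25 -> lo=[25, 34] hi=[36] -> (len(lo)=2, len(hi)=1, max(lo)=34)
Step 4: insert 8 -> lo=[8, 25] hi=[34, 36] -> (len(lo)=2, len(hi)=2, max(lo)=25)
Step 5: insert 12 -> lo=[8, 12, 25] hi=[34, 36] -> (len(lo)=3, len(hi)=2, max(lo)=25)
Step 6: insert 14 -> lo=[8, 12, 14] hi=[25, 34, 36] -> (len(lo)=3, len(hi)=3, max(lo)=14)
Step 7: insert 17 -> lo=[8, 12, 14, 17] hi=[25, 34, 36] -> (len(lo)=4, len(hi)=3, max(lo)=17)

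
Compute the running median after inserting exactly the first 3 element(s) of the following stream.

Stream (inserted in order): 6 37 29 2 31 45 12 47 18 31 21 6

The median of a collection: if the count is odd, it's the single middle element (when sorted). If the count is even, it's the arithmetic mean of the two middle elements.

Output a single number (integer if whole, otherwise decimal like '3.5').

Answer: 29

Derivation:
Step 1: insert 6 -> lo=[6] (size 1, max 6) hi=[] (size 0) -> median=6
Step 2: insert 37 -> lo=[6] (size 1, max 6) hi=[37] (size 1, min 37) -> median=21.5
Step 3: insert 29 -> lo=[6, 29] (size 2, max 29) hi=[37] (size 1, min 37) -> median=29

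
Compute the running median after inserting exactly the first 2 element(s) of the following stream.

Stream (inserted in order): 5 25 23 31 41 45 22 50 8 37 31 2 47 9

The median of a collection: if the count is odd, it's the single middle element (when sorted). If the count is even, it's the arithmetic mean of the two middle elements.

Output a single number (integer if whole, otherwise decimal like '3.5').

Answer: 15

Derivation:
Step 1: insert 5 -> lo=[5] (size 1, max 5) hi=[] (size 0) -> median=5
Step 2: insert 25 -> lo=[5] (size 1, max 5) hi=[25] (size 1, min 25) -> median=15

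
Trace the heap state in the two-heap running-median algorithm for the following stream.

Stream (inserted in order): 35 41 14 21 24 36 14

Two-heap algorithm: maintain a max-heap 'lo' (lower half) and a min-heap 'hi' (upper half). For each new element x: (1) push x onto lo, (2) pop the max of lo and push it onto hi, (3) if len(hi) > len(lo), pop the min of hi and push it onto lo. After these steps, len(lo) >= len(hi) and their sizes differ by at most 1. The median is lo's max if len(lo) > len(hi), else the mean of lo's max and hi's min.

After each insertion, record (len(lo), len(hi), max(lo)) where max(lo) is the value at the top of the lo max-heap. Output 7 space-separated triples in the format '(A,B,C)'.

Step 1: insert 35 -> lo=[35] hi=[] -> (len(lo)=1, len(hi)=0, max(lo)=35)
Step 2: insert 41 -> lo=[35] hi=[41] -> (len(lo)=1, len(hi)=1, max(lo)=35)
Step 3: insert 14 -> lo=[14, 35] hi=[41] -> (len(lo)=2, len(hi)=1, max(lo)=35)
Step 4: insert 21 -> lo=[14, 21] hi=[35, 41] -> (len(lo)=2, len(hi)=2, max(lo)=21)
Step 5: insert 24 -> lo=[14, 21, 24] hi=[35, 41] -> (len(lo)=3, len(hi)=2, max(lo)=24)
Step 6: insert 36 -> lo=[14, 21, 24] hi=[35, 36, 41] -> (len(lo)=3, len(hi)=3, max(lo)=24)
Step 7: insert 14 -> lo=[14, 14, 21, 24] hi=[35, 36, 41] -> (len(lo)=4, len(hi)=3, max(lo)=24)

Answer: (1,0,35) (1,1,35) (2,1,35) (2,2,21) (3,2,24) (3,3,24) (4,3,24)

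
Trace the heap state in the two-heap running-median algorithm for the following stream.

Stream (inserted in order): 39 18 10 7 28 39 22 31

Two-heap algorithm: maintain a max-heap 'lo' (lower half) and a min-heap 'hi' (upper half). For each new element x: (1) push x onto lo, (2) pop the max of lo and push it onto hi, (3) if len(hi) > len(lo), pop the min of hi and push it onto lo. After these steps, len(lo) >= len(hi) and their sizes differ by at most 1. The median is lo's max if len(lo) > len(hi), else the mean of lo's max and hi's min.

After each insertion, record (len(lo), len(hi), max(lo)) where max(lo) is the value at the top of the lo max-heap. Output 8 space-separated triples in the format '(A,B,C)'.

Step 1: insert 39 -> lo=[39] hi=[] -> (len(lo)=1, len(hi)=0, max(lo)=39)
Step 2: insert 18 -> lo=[18] hi=[39] -> (len(lo)=1, len(hi)=1, max(lo)=18)
Step 3: insert 10 -> lo=[10, 18] hi=[39] -> (len(lo)=2, len(hi)=1, max(lo)=18)
Step 4: insert 7 -> lo=[7, 10] hi=[18, 39] -> (len(lo)=2, len(hi)=2, max(lo)=10)
Step 5: insert 28 -> lo=[7, 10, 18] hi=[28, 39] -> (len(lo)=3, len(hi)=2, max(lo)=18)
Step 6: insert 39 -> lo=[7, 10, 18] hi=[28, 39, 39] -> (len(lo)=3, len(hi)=3, max(lo)=18)
Step 7: insert 22 -> lo=[7, 10, 18, 22] hi=[28, 39, 39] -> (len(lo)=4, len(hi)=3, max(lo)=22)
Step 8: insert 31 -> lo=[7, 10, 18, 22] hi=[28, 31, 39, 39] -> (len(lo)=4, len(hi)=4, max(lo)=22)

Answer: (1,0,39) (1,1,18) (2,1,18) (2,2,10) (3,2,18) (3,3,18) (4,3,22) (4,4,22)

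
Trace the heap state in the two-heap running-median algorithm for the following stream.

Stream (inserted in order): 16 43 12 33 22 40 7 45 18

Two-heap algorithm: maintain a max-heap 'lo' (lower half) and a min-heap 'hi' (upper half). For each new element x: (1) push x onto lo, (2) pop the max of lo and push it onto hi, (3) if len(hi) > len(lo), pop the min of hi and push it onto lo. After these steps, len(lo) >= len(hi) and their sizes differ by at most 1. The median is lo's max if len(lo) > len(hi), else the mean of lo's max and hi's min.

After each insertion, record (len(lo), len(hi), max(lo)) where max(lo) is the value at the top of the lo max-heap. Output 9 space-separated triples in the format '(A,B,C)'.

Step 1: insert 16 -> lo=[16] hi=[] -> (len(lo)=1, len(hi)=0, max(lo)=16)
Step 2: insert 43 -> lo=[16] hi=[43] -> (len(lo)=1, len(hi)=1, max(lo)=16)
Step 3: insert 12 -> lo=[12, 16] hi=[43] -> (len(lo)=2, len(hi)=1, max(lo)=16)
Step 4: insert 33 -> lo=[12, 16] hi=[33, 43] -> (len(lo)=2, len(hi)=2, max(lo)=16)
Step 5: insert 22 -> lo=[12, 16, 22] hi=[33, 43] -> (len(lo)=3, len(hi)=2, max(lo)=22)
Step 6: insert 40 -> lo=[12, 16, 22] hi=[33, 40, 43] -> (len(lo)=3, len(hi)=3, max(lo)=22)
Step 7: insert 7 -> lo=[7, 12, 16, 22] hi=[33, 40, 43] -> (len(lo)=4, len(hi)=3, max(lo)=22)
Step 8: insert 45 -> lo=[7, 12, 16, 22] hi=[33, 40, 43, 45] -> (len(lo)=4, len(hi)=4, max(lo)=22)
Step 9: insert 18 -> lo=[7, 12, 16, 18, 22] hi=[33, 40, 43, 45] -> (len(lo)=5, len(hi)=4, max(lo)=22)

Answer: (1,0,16) (1,1,16) (2,1,16) (2,2,16) (3,2,22) (3,3,22) (4,3,22) (4,4,22) (5,4,22)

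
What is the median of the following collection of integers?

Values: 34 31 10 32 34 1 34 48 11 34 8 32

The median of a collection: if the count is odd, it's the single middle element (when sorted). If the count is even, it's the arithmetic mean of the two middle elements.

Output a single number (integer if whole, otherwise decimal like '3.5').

Step 1: insert 34 -> lo=[34] (size 1, max 34) hi=[] (size 0) -> median=34
Step 2: insert 31 -> lo=[31] (size 1, max 31) hi=[34] (size 1, min 34) -> median=32.5
Step 3: insert 10 -> lo=[10, 31] (size 2, max 31) hi=[34] (size 1, min 34) -> median=31
Step 4: insert 32 -> lo=[10, 31] (size 2, max 31) hi=[32, 34] (size 2, min 32) -> median=31.5
Step 5: insert 34 -> lo=[10, 31, 32] (size 3, max 32) hi=[34, 34] (size 2, min 34) -> median=32
Step 6: insert 1 -> lo=[1, 10, 31] (size 3, max 31) hi=[32, 34, 34] (size 3, min 32) -> median=31.5
Step 7: insert 34 -> lo=[1, 10, 31, 32] (size 4, max 32) hi=[34, 34, 34] (size 3, min 34) -> median=32
Step 8: insert 48 -> lo=[1, 10, 31, 32] (size 4, max 32) hi=[34, 34, 34, 48] (size 4, min 34) -> median=33
Step 9: insert 11 -> lo=[1, 10, 11, 31, 32] (size 5, max 32) hi=[34, 34, 34, 48] (size 4, min 34) -> median=32
Step 10: insert 34 -> lo=[1, 10, 11, 31, 32] (size 5, max 32) hi=[34, 34, 34, 34, 48] (size 5, min 34) -> median=33
Step 11: insert 8 -> lo=[1, 8, 10, 11, 31, 32] (size 6, max 32) hi=[34, 34, 34, 34, 48] (size 5, min 34) -> median=32
Step 12: insert 32 -> lo=[1, 8, 10, 11, 31, 32] (size 6, max 32) hi=[32, 34, 34, 34, 34, 48] (size 6, min 32) -> median=32

Answer: 32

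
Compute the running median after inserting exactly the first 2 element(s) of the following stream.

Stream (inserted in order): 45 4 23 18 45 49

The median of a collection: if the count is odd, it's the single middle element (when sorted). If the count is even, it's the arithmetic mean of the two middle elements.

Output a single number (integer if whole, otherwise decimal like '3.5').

Step 1: insert 45 -> lo=[45] (size 1, max 45) hi=[] (size 0) -> median=45
Step 2: insert 4 -> lo=[4] (size 1, max 4) hi=[45] (size 1, min 45) -> median=24.5

Answer: 24.5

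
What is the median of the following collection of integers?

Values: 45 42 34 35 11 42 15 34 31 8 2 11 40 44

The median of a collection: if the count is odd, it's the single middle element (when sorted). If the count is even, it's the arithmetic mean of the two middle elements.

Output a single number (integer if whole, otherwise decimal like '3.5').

Answer: 34

Derivation:
Step 1: insert 45 -> lo=[45] (size 1, max 45) hi=[] (size 0) -> median=45
Step 2: insert 42 -> lo=[42] (size 1, max 42) hi=[45] (size 1, min 45) -> median=43.5
Step 3: insert 34 -> lo=[34, 42] (size 2, max 42) hi=[45] (size 1, min 45) -> median=42
Step 4: insert 35 -> lo=[34, 35] (size 2, max 35) hi=[42, 45] (size 2, min 42) -> median=38.5
Step 5: insert 11 -> lo=[11, 34, 35] (size 3, max 35) hi=[42, 45] (size 2, min 42) -> median=35
Step 6: insert 42 -> lo=[11, 34, 35] (size 3, max 35) hi=[42, 42, 45] (size 3, min 42) -> median=38.5
Step 7: insert 15 -> lo=[11, 15, 34, 35] (size 4, max 35) hi=[42, 42, 45] (size 3, min 42) -> median=35
Step 8: insert 34 -> lo=[11, 15, 34, 34] (size 4, max 34) hi=[35, 42, 42, 45] (size 4, min 35) -> median=34.5
Step 9: insert 31 -> lo=[11, 15, 31, 34, 34] (size 5, max 34) hi=[35, 42, 42, 45] (size 4, min 35) -> median=34
Step 10: insert 8 -> lo=[8, 11, 15, 31, 34] (size 5, max 34) hi=[34, 35, 42, 42, 45] (size 5, min 34) -> median=34
Step 11: insert 2 -> lo=[2, 8, 11, 15, 31, 34] (size 6, max 34) hi=[34, 35, 42, 42, 45] (size 5, min 34) -> median=34
Step 12: insert 11 -> lo=[2, 8, 11, 11, 15, 31] (size 6, max 31) hi=[34, 34, 35, 42, 42, 45] (size 6, min 34) -> median=32.5
Step 13: insert 40 -> lo=[2, 8, 11, 11, 15, 31, 34] (size 7, max 34) hi=[34, 35, 40, 42, 42, 45] (size 6, min 34) -> median=34
Step 14: insert 44 -> lo=[2, 8, 11, 11, 15, 31, 34] (size 7, max 34) hi=[34, 35, 40, 42, 42, 44, 45] (size 7, min 34) -> median=34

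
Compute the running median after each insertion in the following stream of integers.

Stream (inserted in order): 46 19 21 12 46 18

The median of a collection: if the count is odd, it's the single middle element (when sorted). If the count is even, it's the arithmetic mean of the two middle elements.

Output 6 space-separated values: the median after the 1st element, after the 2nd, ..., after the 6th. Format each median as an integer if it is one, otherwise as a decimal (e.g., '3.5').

Step 1: insert 46 -> lo=[46] (size 1, max 46) hi=[] (size 0) -> median=46
Step 2: insert 19 -> lo=[19] (size 1, max 19) hi=[46] (size 1, min 46) -> median=32.5
Step 3: insert 21 -> lo=[19, 21] (size 2, max 21) hi=[46] (size 1, min 46) -> median=21
Step 4: insert 12 -> lo=[12, 19] (size 2, max 19) hi=[21, 46] (size 2, min 21) -> median=20
Step 5: insert 46 -> lo=[12, 19, 21] (size 3, max 21) hi=[46, 46] (size 2, min 46) -> median=21
Step 6: insert 18 -> lo=[12, 18, 19] (size 3, max 19) hi=[21, 46, 46] (size 3, min 21) -> median=20

Answer: 46 32.5 21 20 21 20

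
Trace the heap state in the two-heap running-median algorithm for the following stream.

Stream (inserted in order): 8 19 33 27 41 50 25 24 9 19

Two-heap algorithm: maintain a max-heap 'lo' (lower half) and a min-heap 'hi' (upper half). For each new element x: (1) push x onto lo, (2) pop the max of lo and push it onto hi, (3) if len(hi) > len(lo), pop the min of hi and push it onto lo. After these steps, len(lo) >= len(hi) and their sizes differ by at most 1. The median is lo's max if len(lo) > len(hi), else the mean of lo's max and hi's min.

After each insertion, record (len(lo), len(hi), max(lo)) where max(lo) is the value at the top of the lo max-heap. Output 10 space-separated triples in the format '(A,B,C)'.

Step 1: insert 8 -> lo=[8] hi=[] -> (len(lo)=1, len(hi)=0, max(lo)=8)
Step 2: insert 19 -> lo=[8] hi=[19] -> (len(lo)=1, len(hi)=1, max(lo)=8)
Step 3: insert 33 -> lo=[8, 19] hi=[33] -> (len(lo)=2, len(hi)=1, max(lo)=19)
Step 4: insert 27 -> lo=[8, 19] hi=[27, 33] -> (len(lo)=2, len(hi)=2, max(lo)=19)
Step 5: insert 41 -> lo=[8, 19, 27] hi=[33, 41] -> (len(lo)=3, len(hi)=2, max(lo)=27)
Step 6: insert 50 -> lo=[8, 19, 27] hi=[33, 41, 50] -> (len(lo)=3, len(hi)=3, max(lo)=27)
Step 7: insert 25 -> lo=[8, 19, 25, 27] hi=[33, 41, 50] -> (len(lo)=4, len(hi)=3, max(lo)=27)
Step 8: insert 24 -> lo=[8, 19, 24, 25] hi=[27, 33, 41, 50] -> (len(lo)=4, len(hi)=4, max(lo)=25)
Step 9: insert 9 -> lo=[8, 9, 19, 24, 25] hi=[27, 33, 41, 50] -> (len(lo)=5, len(hi)=4, max(lo)=25)
Step 10: insert 19 -> lo=[8, 9, 19, 19, 24] hi=[25, 27, 33, 41, 50] -> (len(lo)=5, len(hi)=5, max(lo)=24)

Answer: (1,0,8) (1,1,8) (2,1,19) (2,2,19) (3,2,27) (3,3,27) (4,3,27) (4,4,25) (5,4,25) (5,5,24)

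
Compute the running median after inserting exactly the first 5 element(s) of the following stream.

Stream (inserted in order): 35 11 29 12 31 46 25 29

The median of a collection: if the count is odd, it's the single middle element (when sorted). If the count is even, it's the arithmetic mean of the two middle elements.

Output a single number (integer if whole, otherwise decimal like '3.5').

Answer: 29

Derivation:
Step 1: insert 35 -> lo=[35] (size 1, max 35) hi=[] (size 0) -> median=35
Step 2: insert 11 -> lo=[11] (size 1, max 11) hi=[35] (size 1, min 35) -> median=23
Step 3: insert 29 -> lo=[11, 29] (size 2, max 29) hi=[35] (size 1, min 35) -> median=29
Step 4: insert 12 -> lo=[11, 12] (size 2, max 12) hi=[29, 35] (size 2, min 29) -> median=20.5
Step 5: insert 31 -> lo=[11, 12, 29] (size 3, max 29) hi=[31, 35] (size 2, min 31) -> median=29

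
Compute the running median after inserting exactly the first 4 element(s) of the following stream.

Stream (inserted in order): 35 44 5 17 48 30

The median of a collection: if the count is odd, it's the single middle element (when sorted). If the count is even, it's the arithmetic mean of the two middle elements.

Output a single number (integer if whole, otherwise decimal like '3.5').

Answer: 26

Derivation:
Step 1: insert 35 -> lo=[35] (size 1, max 35) hi=[] (size 0) -> median=35
Step 2: insert 44 -> lo=[35] (size 1, max 35) hi=[44] (size 1, min 44) -> median=39.5
Step 3: insert 5 -> lo=[5, 35] (size 2, max 35) hi=[44] (size 1, min 44) -> median=35
Step 4: insert 17 -> lo=[5, 17] (size 2, max 17) hi=[35, 44] (size 2, min 35) -> median=26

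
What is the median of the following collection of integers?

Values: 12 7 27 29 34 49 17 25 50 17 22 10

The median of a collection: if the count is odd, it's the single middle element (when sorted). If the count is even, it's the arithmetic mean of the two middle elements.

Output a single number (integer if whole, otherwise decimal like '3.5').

Answer: 23.5

Derivation:
Step 1: insert 12 -> lo=[12] (size 1, max 12) hi=[] (size 0) -> median=12
Step 2: insert 7 -> lo=[7] (size 1, max 7) hi=[12] (size 1, min 12) -> median=9.5
Step 3: insert 27 -> lo=[7, 12] (size 2, max 12) hi=[27] (size 1, min 27) -> median=12
Step 4: insert 29 -> lo=[7, 12] (size 2, max 12) hi=[27, 29] (size 2, min 27) -> median=19.5
Step 5: insert 34 -> lo=[7, 12, 27] (size 3, max 27) hi=[29, 34] (size 2, min 29) -> median=27
Step 6: insert 49 -> lo=[7, 12, 27] (size 3, max 27) hi=[29, 34, 49] (size 3, min 29) -> median=28
Step 7: insert 17 -> lo=[7, 12, 17, 27] (size 4, max 27) hi=[29, 34, 49] (size 3, min 29) -> median=27
Step 8: insert 25 -> lo=[7, 12, 17, 25] (size 4, max 25) hi=[27, 29, 34, 49] (size 4, min 27) -> median=26
Step 9: insert 50 -> lo=[7, 12, 17, 25, 27] (size 5, max 27) hi=[29, 34, 49, 50] (size 4, min 29) -> median=27
Step 10: insert 17 -> lo=[7, 12, 17, 17, 25] (size 5, max 25) hi=[27, 29, 34, 49, 50] (size 5, min 27) -> median=26
Step 11: insert 22 -> lo=[7, 12, 17, 17, 22, 25] (size 6, max 25) hi=[27, 29, 34, 49, 50] (size 5, min 27) -> median=25
Step 12: insert 10 -> lo=[7, 10, 12, 17, 17, 22] (size 6, max 22) hi=[25, 27, 29, 34, 49, 50] (size 6, min 25) -> median=23.5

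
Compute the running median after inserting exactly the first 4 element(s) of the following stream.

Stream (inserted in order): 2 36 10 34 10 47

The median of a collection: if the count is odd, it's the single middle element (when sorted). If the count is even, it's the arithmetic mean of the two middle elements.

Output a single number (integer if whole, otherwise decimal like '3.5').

Answer: 22

Derivation:
Step 1: insert 2 -> lo=[2] (size 1, max 2) hi=[] (size 0) -> median=2
Step 2: insert 36 -> lo=[2] (size 1, max 2) hi=[36] (size 1, min 36) -> median=19
Step 3: insert 10 -> lo=[2, 10] (size 2, max 10) hi=[36] (size 1, min 36) -> median=10
Step 4: insert 34 -> lo=[2, 10] (size 2, max 10) hi=[34, 36] (size 2, min 34) -> median=22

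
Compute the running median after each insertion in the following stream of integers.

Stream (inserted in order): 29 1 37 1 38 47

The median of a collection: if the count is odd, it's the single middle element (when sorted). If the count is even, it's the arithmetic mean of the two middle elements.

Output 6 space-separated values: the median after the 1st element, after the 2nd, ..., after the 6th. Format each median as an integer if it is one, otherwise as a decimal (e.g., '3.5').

Answer: 29 15 29 15 29 33

Derivation:
Step 1: insert 29 -> lo=[29] (size 1, max 29) hi=[] (size 0) -> median=29
Step 2: insert 1 -> lo=[1] (size 1, max 1) hi=[29] (size 1, min 29) -> median=15
Step 3: insert 37 -> lo=[1, 29] (size 2, max 29) hi=[37] (size 1, min 37) -> median=29
Step 4: insert 1 -> lo=[1, 1] (size 2, max 1) hi=[29, 37] (size 2, min 29) -> median=15
Step 5: insert 38 -> lo=[1, 1, 29] (size 3, max 29) hi=[37, 38] (size 2, min 37) -> median=29
Step 6: insert 47 -> lo=[1, 1, 29] (size 3, max 29) hi=[37, 38, 47] (size 3, min 37) -> median=33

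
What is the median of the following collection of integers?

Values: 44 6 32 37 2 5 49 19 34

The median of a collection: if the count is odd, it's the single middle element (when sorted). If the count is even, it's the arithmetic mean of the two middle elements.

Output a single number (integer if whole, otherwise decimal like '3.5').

Answer: 32

Derivation:
Step 1: insert 44 -> lo=[44] (size 1, max 44) hi=[] (size 0) -> median=44
Step 2: insert 6 -> lo=[6] (size 1, max 6) hi=[44] (size 1, min 44) -> median=25
Step 3: insert 32 -> lo=[6, 32] (size 2, max 32) hi=[44] (size 1, min 44) -> median=32
Step 4: insert 37 -> lo=[6, 32] (size 2, max 32) hi=[37, 44] (size 2, min 37) -> median=34.5
Step 5: insert 2 -> lo=[2, 6, 32] (size 3, max 32) hi=[37, 44] (size 2, min 37) -> median=32
Step 6: insert 5 -> lo=[2, 5, 6] (size 3, max 6) hi=[32, 37, 44] (size 3, min 32) -> median=19
Step 7: insert 49 -> lo=[2, 5, 6, 32] (size 4, max 32) hi=[37, 44, 49] (size 3, min 37) -> median=32
Step 8: insert 19 -> lo=[2, 5, 6, 19] (size 4, max 19) hi=[32, 37, 44, 49] (size 4, min 32) -> median=25.5
Step 9: insert 34 -> lo=[2, 5, 6, 19, 32] (size 5, max 32) hi=[34, 37, 44, 49] (size 4, min 34) -> median=32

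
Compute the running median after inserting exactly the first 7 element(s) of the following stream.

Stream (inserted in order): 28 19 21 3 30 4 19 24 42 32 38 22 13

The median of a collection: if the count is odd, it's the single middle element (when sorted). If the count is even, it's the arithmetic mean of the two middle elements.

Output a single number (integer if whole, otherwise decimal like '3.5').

Answer: 19

Derivation:
Step 1: insert 28 -> lo=[28] (size 1, max 28) hi=[] (size 0) -> median=28
Step 2: insert 19 -> lo=[19] (size 1, max 19) hi=[28] (size 1, min 28) -> median=23.5
Step 3: insert 21 -> lo=[19, 21] (size 2, max 21) hi=[28] (size 1, min 28) -> median=21
Step 4: insert 3 -> lo=[3, 19] (size 2, max 19) hi=[21, 28] (size 2, min 21) -> median=20
Step 5: insert 30 -> lo=[3, 19, 21] (size 3, max 21) hi=[28, 30] (size 2, min 28) -> median=21
Step 6: insert 4 -> lo=[3, 4, 19] (size 3, max 19) hi=[21, 28, 30] (size 3, min 21) -> median=20
Step 7: insert 19 -> lo=[3, 4, 19, 19] (size 4, max 19) hi=[21, 28, 30] (size 3, min 21) -> median=19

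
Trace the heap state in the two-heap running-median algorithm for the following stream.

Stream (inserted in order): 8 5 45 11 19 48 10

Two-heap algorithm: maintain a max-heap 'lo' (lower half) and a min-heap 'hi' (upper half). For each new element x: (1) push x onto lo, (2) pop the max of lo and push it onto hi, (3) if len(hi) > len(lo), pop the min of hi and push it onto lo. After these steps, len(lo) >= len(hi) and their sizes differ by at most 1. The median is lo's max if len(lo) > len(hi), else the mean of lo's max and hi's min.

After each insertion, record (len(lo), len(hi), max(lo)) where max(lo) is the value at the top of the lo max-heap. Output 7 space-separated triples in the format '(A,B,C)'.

Answer: (1,0,8) (1,1,5) (2,1,8) (2,2,8) (3,2,11) (3,3,11) (4,3,11)

Derivation:
Step 1: insert 8 -> lo=[8] hi=[] -> (len(lo)=1, len(hi)=0, max(lo)=8)
Step 2: insert 5 -> lo=[5] hi=[8] -> (len(lo)=1, len(hi)=1, max(lo)=5)
Step 3: insert 45 -> lo=[5, 8] hi=[45] -> (len(lo)=2, len(hi)=1, max(lo)=8)
Step 4: insert 11 -> lo=[5, 8] hi=[11, 45] -> (len(lo)=2, len(hi)=2, max(lo)=8)
Step 5: insert 19 -> lo=[5, 8, 11] hi=[19, 45] -> (len(lo)=3, len(hi)=2, max(lo)=11)
Step 6: insert 48 -> lo=[5, 8, 11] hi=[19, 45, 48] -> (len(lo)=3, len(hi)=3, max(lo)=11)
Step 7: insert 10 -> lo=[5, 8, 10, 11] hi=[19, 45, 48] -> (len(lo)=4, len(hi)=3, max(lo)=11)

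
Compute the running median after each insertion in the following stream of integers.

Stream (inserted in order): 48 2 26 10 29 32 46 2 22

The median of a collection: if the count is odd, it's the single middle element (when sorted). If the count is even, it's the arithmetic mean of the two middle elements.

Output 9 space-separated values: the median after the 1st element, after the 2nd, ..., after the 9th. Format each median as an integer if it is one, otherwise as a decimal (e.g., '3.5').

Answer: 48 25 26 18 26 27.5 29 27.5 26

Derivation:
Step 1: insert 48 -> lo=[48] (size 1, max 48) hi=[] (size 0) -> median=48
Step 2: insert 2 -> lo=[2] (size 1, max 2) hi=[48] (size 1, min 48) -> median=25
Step 3: insert 26 -> lo=[2, 26] (size 2, max 26) hi=[48] (size 1, min 48) -> median=26
Step 4: insert 10 -> lo=[2, 10] (size 2, max 10) hi=[26, 48] (size 2, min 26) -> median=18
Step 5: insert 29 -> lo=[2, 10, 26] (size 3, max 26) hi=[29, 48] (size 2, min 29) -> median=26
Step 6: insert 32 -> lo=[2, 10, 26] (size 3, max 26) hi=[29, 32, 48] (size 3, min 29) -> median=27.5
Step 7: insert 46 -> lo=[2, 10, 26, 29] (size 4, max 29) hi=[32, 46, 48] (size 3, min 32) -> median=29
Step 8: insert 2 -> lo=[2, 2, 10, 26] (size 4, max 26) hi=[29, 32, 46, 48] (size 4, min 29) -> median=27.5
Step 9: insert 22 -> lo=[2, 2, 10, 22, 26] (size 5, max 26) hi=[29, 32, 46, 48] (size 4, min 29) -> median=26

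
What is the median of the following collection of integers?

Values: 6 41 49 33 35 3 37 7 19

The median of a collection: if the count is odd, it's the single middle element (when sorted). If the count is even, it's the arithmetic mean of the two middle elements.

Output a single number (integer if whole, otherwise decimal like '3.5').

Answer: 33

Derivation:
Step 1: insert 6 -> lo=[6] (size 1, max 6) hi=[] (size 0) -> median=6
Step 2: insert 41 -> lo=[6] (size 1, max 6) hi=[41] (size 1, min 41) -> median=23.5
Step 3: insert 49 -> lo=[6, 41] (size 2, max 41) hi=[49] (size 1, min 49) -> median=41
Step 4: insert 33 -> lo=[6, 33] (size 2, max 33) hi=[41, 49] (size 2, min 41) -> median=37
Step 5: insert 35 -> lo=[6, 33, 35] (size 3, max 35) hi=[41, 49] (size 2, min 41) -> median=35
Step 6: insert 3 -> lo=[3, 6, 33] (size 3, max 33) hi=[35, 41, 49] (size 3, min 35) -> median=34
Step 7: insert 37 -> lo=[3, 6, 33, 35] (size 4, max 35) hi=[37, 41, 49] (size 3, min 37) -> median=35
Step 8: insert 7 -> lo=[3, 6, 7, 33] (size 4, max 33) hi=[35, 37, 41, 49] (size 4, min 35) -> median=34
Step 9: insert 19 -> lo=[3, 6, 7, 19, 33] (size 5, max 33) hi=[35, 37, 41, 49] (size 4, min 35) -> median=33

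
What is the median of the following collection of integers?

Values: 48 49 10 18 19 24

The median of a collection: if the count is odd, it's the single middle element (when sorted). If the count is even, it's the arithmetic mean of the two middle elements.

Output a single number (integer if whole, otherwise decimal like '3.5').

Step 1: insert 48 -> lo=[48] (size 1, max 48) hi=[] (size 0) -> median=48
Step 2: insert 49 -> lo=[48] (size 1, max 48) hi=[49] (size 1, min 49) -> median=48.5
Step 3: insert 10 -> lo=[10, 48] (size 2, max 48) hi=[49] (size 1, min 49) -> median=48
Step 4: insert 18 -> lo=[10, 18] (size 2, max 18) hi=[48, 49] (size 2, min 48) -> median=33
Step 5: insert 19 -> lo=[10, 18, 19] (size 3, max 19) hi=[48, 49] (size 2, min 48) -> median=19
Step 6: insert 24 -> lo=[10, 18, 19] (size 3, max 19) hi=[24, 48, 49] (size 3, min 24) -> median=21.5

Answer: 21.5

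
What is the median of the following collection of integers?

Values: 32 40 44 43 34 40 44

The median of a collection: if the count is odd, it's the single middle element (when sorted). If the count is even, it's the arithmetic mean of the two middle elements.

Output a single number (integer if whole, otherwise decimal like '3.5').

Step 1: insert 32 -> lo=[32] (size 1, max 32) hi=[] (size 0) -> median=32
Step 2: insert 40 -> lo=[32] (size 1, max 32) hi=[40] (size 1, min 40) -> median=36
Step 3: insert 44 -> lo=[32, 40] (size 2, max 40) hi=[44] (size 1, min 44) -> median=40
Step 4: insert 43 -> lo=[32, 40] (size 2, max 40) hi=[43, 44] (size 2, min 43) -> median=41.5
Step 5: insert 34 -> lo=[32, 34, 40] (size 3, max 40) hi=[43, 44] (size 2, min 43) -> median=40
Step 6: insert 40 -> lo=[32, 34, 40] (size 3, max 40) hi=[40, 43, 44] (size 3, min 40) -> median=40
Step 7: insert 44 -> lo=[32, 34, 40, 40] (size 4, max 40) hi=[43, 44, 44] (size 3, min 43) -> median=40

Answer: 40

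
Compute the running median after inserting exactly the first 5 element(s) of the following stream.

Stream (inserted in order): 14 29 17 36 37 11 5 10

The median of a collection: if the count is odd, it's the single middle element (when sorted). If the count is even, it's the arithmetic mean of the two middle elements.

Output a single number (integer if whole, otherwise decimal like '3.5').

Step 1: insert 14 -> lo=[14] (size 1, max 14) hi=[] (size 0) -> median=14
Step 2: insert 29 -> lo=[14] (size 1, max 14) hi=[29] (size 1, min 29) -> median=21.5
Step 3: insert 17 -> lo=[14, 17] (size 2, max 17) hi=[29] (size 1, min 29) -> median=17
Step 4: insert 36 -> lo=[14, 17] (size 2, max 17) hi=[29, 36] (size 2, min 29) -> median=23
Step 5: insert 37 -> lo=[14, 17, 29] (size 3, max 29) hi=[36, 37] (size 2, min 36) -> median=29

Answer: 29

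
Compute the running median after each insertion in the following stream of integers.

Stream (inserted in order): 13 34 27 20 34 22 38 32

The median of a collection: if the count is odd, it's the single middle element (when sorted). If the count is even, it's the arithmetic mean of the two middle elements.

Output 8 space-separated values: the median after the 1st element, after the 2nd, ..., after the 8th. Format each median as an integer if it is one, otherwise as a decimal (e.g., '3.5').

Answer: 13 23.5 27 23.5 27 24.5 27 29.5

Derivation:
Step 1: insert 13 -> lo=[13] (size 1, max 13) hi=[] (size 0) -> median=13
Step 2: insert 34 -> lo=[13] (size 1, max 13) hi=[34] (size 1, min 34) -> median=23.5
Step 3: insert 27 -> lo=[13, 27] (size 2, max 27) hi=[34] (size 1, min 34) -> median=27
Step 4: insert 20 -> lo=[13, 20] (size 2, max 20) hi=[27, 34] (size 2, min 27) -> median=23.5
Step 5: insert 34 -> lo=[13, 20, 27] (size 3, max 27) hi=[34, 34] (size 2, min 34) -> median=27
Step 6: insert 22 -> lo=[13, 20, 22] (size 3, max 22) hi=[27, 34, 34] (size 3, min 27) -> median=24.5
Step 7: insert 38 -> lo=[13, 20, 22, 27] (size 4, max 27) hi=[34, 34, 38] (size 3, min 34) -> median=27
Step 8: insert 32 -> lo=[13, 20, 22, 27] (size 4, max 27) hi=[32, 34, 34, 38] (size 4, min 32) -> median=29.5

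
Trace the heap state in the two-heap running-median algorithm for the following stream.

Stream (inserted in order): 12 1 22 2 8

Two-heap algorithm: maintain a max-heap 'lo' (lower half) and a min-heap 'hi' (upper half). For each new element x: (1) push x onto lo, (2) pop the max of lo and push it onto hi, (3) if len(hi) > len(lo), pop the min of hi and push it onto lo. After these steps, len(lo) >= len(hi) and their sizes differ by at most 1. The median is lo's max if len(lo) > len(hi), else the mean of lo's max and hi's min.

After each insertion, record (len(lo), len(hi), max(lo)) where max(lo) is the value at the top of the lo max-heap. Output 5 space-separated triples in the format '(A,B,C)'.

Step 1: insert 12 -> lo=[12] hi=[] -> (len(lo)=1, len(hi)=0, max(lo)=12)
Step 2: insert 1 -> lo=[1] hi=[12] -> (len(lo)=1, len(hi)=1, max(lo)=1)
Step 3: insert 22 -> lo=[1, 12] hi=[22] -> (len(lo)=2, len(hi)=1, max(lo)=12)
Step 4: insert 2 -> lo=[1, 2] hi=[12, 22] -> (len(lo)=2, len(hi)=2, max(lo)=2)
Step 5: insert 8 -> lo=[1, 2, 8] hi=[12, 22] -> (len(lo)=3, len(hi)=2, max(lo)=8)

Answer: (1,0,12) (1,1,1) (2,1,12) (2,2,2) (3,2,8)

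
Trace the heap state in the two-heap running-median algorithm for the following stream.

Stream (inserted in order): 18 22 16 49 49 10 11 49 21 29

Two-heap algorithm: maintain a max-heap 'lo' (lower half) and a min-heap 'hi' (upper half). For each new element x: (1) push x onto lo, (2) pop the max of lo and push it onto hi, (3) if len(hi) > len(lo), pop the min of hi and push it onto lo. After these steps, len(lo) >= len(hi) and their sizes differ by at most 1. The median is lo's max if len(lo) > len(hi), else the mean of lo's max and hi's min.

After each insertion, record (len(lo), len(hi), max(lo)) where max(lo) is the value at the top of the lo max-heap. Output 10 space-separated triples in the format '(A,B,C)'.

Answer: (1,0,18) (1,1,18) (2,1,18) (2,2,18) (3,2,22) (3,3,18) (4,3,18) (4,4,18) (5,4,21) (5,5,21)

Derivation:
Step 1: insert 18 -> lo=[18] hi=[] -> (len(lo)=1, len(hi)=0, max(lo)=18)
Step 2: insert 22 -> lo=[18] hi=[22] -> (len(lo)=1, len(hi)=1, max(lo)=18)
Step 3: insert 16 -> lo=[16, 18] hi=[22] -> (len(lo)=2, len(hi)=1, max(lo)=18)
Step 4: insert 49 -> lo=[16, 18] hi=[22, 49] -> (len(lo)=2, len(hi)=2, max(lo)=18)
Step 5: insert 49 -> lo=[16, 18, 22] hi=[49, 49] -> (len(lo)=3, len(hi)=2, max(lo)=22)
Step 6: insert 10 -> lo=[10, 16, 18] hi=[22, 49, 49] -> (len(lo)=3, len(hi)=3, max(lo)=18)
Step 7: insert 11 -> lo=[10, 11, 16, 18] hi=[22, 49, 49] -> (len(lo)=4, len(hi)=3, max(lo)=18)
Step 8: insert 49 -> lo=[10, 11, 16, 18] hi=[22, 49, 49, 49] -> (len(lo)=4, len(hi)=4, max(lo)=18)
Step 9: insert 21 -> lo=[10, 11, 16, 18, 21] hi=[22, 49, 49, 49] -> (len(lo)=5, len(hi)=4, max(lo)=21)
Step 10: insert 29 -> lo=[10, 11, 16, 18, 21] hi=[22, 29, 49, 49, 49] -> (len(lo)=5, len(hi)=5, max(lo)=21)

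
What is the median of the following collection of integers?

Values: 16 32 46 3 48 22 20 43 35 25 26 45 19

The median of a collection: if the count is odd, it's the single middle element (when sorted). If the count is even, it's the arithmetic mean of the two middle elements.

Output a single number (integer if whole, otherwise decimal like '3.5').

Answer: 26

Derivation:
Step 1: insert 16 -> lo=[16] (size 1, max 16) hi=[] (size 0) -> median=16
Step 2: insert 32 -> lo=[16] (size 1, max 16) hi=[32] (size 1, min 32) -> median=24
Step 3: insert 46 -> lo=[16, 32] (size 2, max 32) hi=[46] (size 1, min 46) -> median=32
Step 4: insert 3 -> lo=[3, 16] (size 2, max 16) hi=[32, 46] (size 2, min 32) -> median=24
Step 5: insert 48 -> lo=[3, 16, 32] (size 3, max 32) hi=[46, 48] (size 2, min 46) -> median=32
Step 6: insert 22 -> lo=[3, 16, 22] (size 3, max 22) hi=[32, 46, 48] (size 3, min 32) -> median=27
Step 7: insert 20 -> lo=[3, 16, 20, 22] (size 4, max 22) hi=[32, 46, 48] (size 3, min 32) -> median=22
Step 8: insert 43 -> lo=[3, 16, 20, 22] (size 4, max 22) hi=[32, 43, 46, 48] (size 4, min 32) -> median=27
Step 9: insert 35 -> lo=[3, 16, 20, 22, 32] (size 5, max 32) hi=[35, 43, 46, 48] (size 4, min 35) -> median=32
Step 10: insert 25 -> lo=[3, 16, 20, 22, 25] (size 5, max 25) hi=[32, 35, 43, 46, 48] (size 5, min 32) -> median=28.5
Step 11: insert 26 -> lo=[3, 16, 20, 22, 25, 26] (size 6, max 26) hi=[32, 35, 43, 46, 48] (size 5, min 32) -> median=26
Step 12: insert 45 -> lo=[3, 16, 20, 22, 25, 26] (size 6, max 26) hi=[32, 35, 43, 45, 46, 48] (size 6, min 32) -> median=29
Step 13: insert 19 -> lo=[3, 16, 19, 20, 22, 25, 26] (size 7, max 26) hi=[32, 35, 43, 45, 46, 48] (size 6, min 32) -> median=26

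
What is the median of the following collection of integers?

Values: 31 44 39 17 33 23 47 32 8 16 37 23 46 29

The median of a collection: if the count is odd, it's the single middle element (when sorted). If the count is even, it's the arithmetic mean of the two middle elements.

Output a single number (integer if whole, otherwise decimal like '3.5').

Answer: 31.5

Derivation:
Step 1: insert 31 -> lo=[31] (size 1, max 31) hi=[] (size 0) -> median=31
Step 2: insert 44 -> lo=[31] (size 1, max 31) hi=[44] (size 1, min 44) -> median=37.5
Step 3: insert 39 -> lo=[31, 39] (size 2, max 39) hi=[44] (size 1, min 44) -> median=39
Step 4: insert 17 -> lo=[17, 31] (size 2, max 31) hi=[39, 44] (size 2, min 39) -> median=35
Step 5: insert 33 -> lo=[17, 31, 33] (size 3, max 33) hi=[39, 44] (size 2, min 39) -> median=33
Step 6: insert 23 -> lo=[17, 23, 31] (size 3, max 31) hi=[33, 39, 44] (size 3, min 33) -> median=32
Step 7: insert 47 -> lo=[17, 23, 31, 33] (size 4, max 33) hi=[39, 44, 47] (size 3, min 39) -> median=33
Step 8: insert 32 -> lo=[17, 23, 31, 32] (size 4, max 32) hi=[33, 39, 44, 47] (size 4, min 33) -> median=32.5
Step 9: insert 8 -> lo=[8, 17, 23, 31, 32] (size 5, max 32) hi=[33, 39, 44, 47] (size 4, min 33) -> median=32
Step 10: insert 16 -> lo=[8, 16, 17, 23, 31] (size 5, max 31) hi=[32, 33, 39, 44, 47] (size 5, min 32) -> median=31.5
Step 11: insert 37 -> lo=[8, 16, 17, 23, 31, 32] (size 6, max 32) hi=[33, 37, 39, 44, 47] (size 5, min 33) -> median=32
Step 12: insert 23 -> lo=[8, 16, 17, 23, 23, 31] (size 6, max 31) hi=[32, 33, 37, 39, 44, 47] (size 6, min 32) -> median=31.5
Step 13: insert 46 -> lo=[8, 16, 17, 23, 23, 31, 32] (size 7, max 32) hi=[33, 37, 39, 44, 46, 47] (size 6, min 33) -> median=32
Step 14: insert 29 -> lo=[8, 16, 17, 23, 23, 29, 31] (size 7, max 31) hi=[32, 33, 37, 39, 44, 46, 47] (size 7, min 32) -> median=31.5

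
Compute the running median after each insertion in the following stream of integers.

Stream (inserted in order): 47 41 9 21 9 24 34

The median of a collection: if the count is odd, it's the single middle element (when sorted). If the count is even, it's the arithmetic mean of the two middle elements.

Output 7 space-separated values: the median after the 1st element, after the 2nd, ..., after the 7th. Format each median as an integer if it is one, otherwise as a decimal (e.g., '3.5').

Answer: 47 44 41 31 21 22.5 24

Derivation:
Step 1: insert 47 -> lo=[47] (size 1, max 47) hi=[] (size 0) -> median=47
Step 2: insert 41 -> lo=[41] (size 1, max 41) hi=[47] (size 1, min 47) -> median=44
Step 3: insert 9 -> lo=[9, 41] (size 2, max 41) hi=[47] (size 1, min 47) -> median=41
Step 4: insert 21 -> lo=[9, 21] (size 2, max 21) hi=[41, 47] (size 2, min 41) -> median=31
Step 5: insert 9 -> lo=[9, 9, 21] (size 3, max 21) hi=[41, 47] (size 2, min 41) -> median=21
Step 6: insert 24 -> lo=[9, 9, 21] (size 3, max 21) hi=[24, 41, 47] (size 3, min 24) -> median=22.5
Step 7: insert 34 -> lo=[9, 9, 21, 24] (size 4, max 24) hi=[34, 41, 47] (size 3, min 34) -> median=24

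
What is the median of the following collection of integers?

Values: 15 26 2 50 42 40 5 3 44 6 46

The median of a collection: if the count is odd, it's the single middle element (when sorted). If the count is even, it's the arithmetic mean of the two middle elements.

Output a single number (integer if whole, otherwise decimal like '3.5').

Step 1: insert 15 -> lo=[15] (size 1, max 15) hi=[] (size 0) -> median=15
Step 2: insert 26 -> lo=[15] (size 1, max 15) hi=[26] (size 1, min 26) -> median=20.5
Step 3: insert 2 -> lo=[2, 15] (size 2, max 15) hi=[26] (size 1, min 26) -> median=15
Step 4: insert 50 -> lo=[2, 15] (size 2, max 15) hi=[26, 50] (size 2, min 26) -> median=20.5
Step 5: insert 42 -> lo=[2, 15, 26] (size 3, max 26) hi=[42, 50] (size 2, min 42) -> median=26
Step 6: insert 40 -> lo=[2, 15, 26] (size 3, max 26) hi=[40, 42, 50] (size 3, min 40) -> median=33
Step 7: insert 5 -> lo=[2, 5, 15, 26] (size 4, max 26) hi=[40, 42, 50] (size 3, min 40) -> median=26
Step 8: insert 3 -> lo=[2, 3, 5, 15] (size 4, max 15) hi=[26, 40, 42, 50] (size 4, min 26) -> median=20.5
Step 9: insert 44 -> lo=[2, 3, 5, 15, 26] (size 5, max 26) hi=[40, 42, 44, 50] (size 4, min 40) -> median=26
Step 10: insert 6 -> lo=[2, 3, 5, 6, 15] (size 5, max 15) hi=[26, 40, 42, 44, 50] (size 5, min 26) -> median=20.5
Step 11: insert 46 -> lo=[2, 3, 5, 6, 15, 26] (size 6, max 26) hi=[40, 42, 44, 46, 50] (size 5, min 40) -> median=26

Answer: 26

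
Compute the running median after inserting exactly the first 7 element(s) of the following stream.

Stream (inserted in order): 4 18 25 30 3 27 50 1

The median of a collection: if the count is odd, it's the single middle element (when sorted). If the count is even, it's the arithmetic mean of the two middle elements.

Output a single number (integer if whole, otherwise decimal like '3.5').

Answer: 25

Derivation:
Step 1: insert 4 -> lo=[4] (size 1, max 4) hi=[] (size 0) -> median=4
Step 2: insert 18 -> lo=[4] (size 1, max 4) hi=[18] (size 1, min 18) -> median=11
Step 3: insert 25 -> lo=[4, 18] (size 2, max 18) hi=[25] (size 1, min 25) -> median=18
Step 4: insert 30 -> lo=[4, 18] (size 2, max 18) hi=[25, 30] (size 2, min 25) -> median=21.5
Step 5: insert 3 -> lo=[3, 4, 18] (size 3, max 18) hi=[25, 30] (size 2, min 25) -> median=18
Step 6: insert 27 -> lo=[3, 4, 18] (size 3, max 18) hi=[25, 27, 30] (size 3, min 25) -> median=21.5
Step 7: insert 50 -> lo=[3, 4, 18, 25] (size 4, max 25) hi=[27, 30, 50] (size 3, min 27) -> median=25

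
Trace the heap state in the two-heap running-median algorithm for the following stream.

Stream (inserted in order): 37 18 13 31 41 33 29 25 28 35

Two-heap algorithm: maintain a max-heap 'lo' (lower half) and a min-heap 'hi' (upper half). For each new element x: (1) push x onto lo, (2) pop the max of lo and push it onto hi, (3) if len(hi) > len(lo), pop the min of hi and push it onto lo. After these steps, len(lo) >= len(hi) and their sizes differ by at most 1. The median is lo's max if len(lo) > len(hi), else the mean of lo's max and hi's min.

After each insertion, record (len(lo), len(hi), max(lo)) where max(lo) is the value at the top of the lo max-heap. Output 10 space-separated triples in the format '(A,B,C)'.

Answer: (1,0,37) (1,1,18) (2,1,18) (2,2,18) (3,2,31) (3,3,31) (4,3,31) (4,4,29) (5,4,29) (5,5,29)

Derivation:
Step 1: insert 37 -> lo=[37] hi=[] -> (len(lo)=1, len(hi)=0, max(lo)=37)
Step 2: insert 18 -> lo=[18] hi=[37] -> (len(lo)=1, len(hi)=1, max(lo)=18)
Step 3: insert 13 -> lo=[13, 18] hi=[37] -> (len(lo)=2, len(hi)=1, max(lo)=18)
Step 4: insert 31 -> lo=[13, 18] hi=[31, 37] -> (len(lo)=2, len(hi)=2, max(lo)=18)
Step 5: insert 41 -> lo=[13, 18, 31] hi=[37, 41] -> (len(lo)=3, len(hi)=2, max(lo)=31)
Step 6: insert 33 -> lo=[13, 18, 31] hi=[33, 37, 41] -> (len(lo)=3, len(hi)=3, max(lo)=31)
Step 7: insert 29 -> lo=[13, 18, 29, 31] hi=[33, 37, 41] -> (len(lo)=4, len(hi)=3, max(lo)=31)
Step 8: insert 25 -> lo=[13, 18, 25, 29] hi=[31, 33, 37, 41] -> (len(lo)=4, len(hi)=4, max(lo)=29)
Step 9: insert 28 -> lo=[13, 18, 25, 28, 29] hi=[31, 33, 37, 41] -> (len(lo)=5, len(hi)=4, max(lo)=29)
Step 10: insert 35 -> lo=[13, 18, 25, 28, 29] hi=[31, 33, 35, 37, 41] -> (len(lo)=5, len(hi)=5, max(lo)=29)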